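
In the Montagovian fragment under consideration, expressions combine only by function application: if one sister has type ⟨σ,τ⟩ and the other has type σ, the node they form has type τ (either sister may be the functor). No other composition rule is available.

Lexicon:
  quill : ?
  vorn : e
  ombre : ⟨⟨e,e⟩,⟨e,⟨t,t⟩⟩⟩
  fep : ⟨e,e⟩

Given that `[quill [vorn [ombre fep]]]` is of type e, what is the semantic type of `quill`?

[quill [vorn [ombre fep]]] must have type e. The sister [vorn [ombre fep]] has type ⟨t,t⟩; that is not a function onto e, so quill must be the functor, of type ⟨⟨t,t⟩,e⟩.

⟨⟨t,t⟩,e⟩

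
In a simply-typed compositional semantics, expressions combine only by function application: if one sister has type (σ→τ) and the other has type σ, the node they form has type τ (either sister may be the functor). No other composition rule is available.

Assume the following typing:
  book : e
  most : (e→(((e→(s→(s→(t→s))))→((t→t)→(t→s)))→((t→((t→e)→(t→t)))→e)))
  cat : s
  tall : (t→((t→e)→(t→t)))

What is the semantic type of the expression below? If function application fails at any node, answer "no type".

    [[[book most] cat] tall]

[book most]: most is (e→(((e→(s→(s→(t→s))))→((t→t)→(t→s)))→((t→((t→e)→(t→t)))→e))), book is e; result (((e→(s→(s→(t→s))))→((t→t)→(t→s)))→((t→((t→e)→(t→t)))→e)).
At [[book most] cat]: neither (((e→(s→(s→(t→s))))→((t→t)→(t→s)))→((t→((t→e)→(t→t)))→e)) nor s can take the other as argument; the node is ill-typed.

no type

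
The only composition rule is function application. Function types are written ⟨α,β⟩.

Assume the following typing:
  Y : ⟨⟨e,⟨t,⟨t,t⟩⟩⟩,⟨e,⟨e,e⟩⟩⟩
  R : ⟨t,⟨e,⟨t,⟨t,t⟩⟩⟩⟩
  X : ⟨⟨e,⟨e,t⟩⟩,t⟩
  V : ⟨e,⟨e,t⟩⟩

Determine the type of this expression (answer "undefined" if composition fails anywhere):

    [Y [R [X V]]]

⟨e,⟨e,e⟩⟩

[X V]: X is ⟨⟨e,⟨e,t⟩⟩,t⟩, V is ⟨e,⟨e,t⟩⟩; result t.
[R [X V]]: R is ⟨t,⟨e,⟨t,⟨t,t⟩⟩⟩⟩, [X V] is t; result ⟨e,⟨t,⟨t,t⟩⟩⟩.
[Y [R [X V]]]: Y is ⟨⟨e,⟨t,⟨t,t⟩⟩⟩,⟨e,⟨e,e⟩⟩⟩, [R [X V]] is ⟨e,⟨t,⟨t,t⟩⟩⟩; result ⟨e,⟨e,e⟩⟩.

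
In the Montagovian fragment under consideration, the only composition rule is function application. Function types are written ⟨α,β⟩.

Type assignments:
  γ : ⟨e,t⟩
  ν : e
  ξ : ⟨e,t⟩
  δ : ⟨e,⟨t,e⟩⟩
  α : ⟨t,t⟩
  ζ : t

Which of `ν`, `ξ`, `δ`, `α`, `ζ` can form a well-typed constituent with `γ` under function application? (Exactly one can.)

ν — combines: γ : ⟨e,t⟩ takes ν : e as argument, giving t.
ξ : ⟨e,t⟩ — γ needs e; ξ needs e; neither fits.
δ : ⟨e,⟨t,e⟩⟩ — γ needs e; δ needs e; neither fits.
α : ⟨t,t⟩ — γ needs e; α needs t; neither fits.
ζ : t — γ needs e; ζ needs nothing (atomic); neither fits.

ν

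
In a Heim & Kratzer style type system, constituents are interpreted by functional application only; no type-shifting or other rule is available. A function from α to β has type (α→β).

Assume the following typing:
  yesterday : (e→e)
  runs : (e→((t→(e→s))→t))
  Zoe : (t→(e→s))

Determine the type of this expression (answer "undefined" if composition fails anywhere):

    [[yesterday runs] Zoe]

undefined

[yesterday runs]: (e→e) and (e→((t→(e→s))→t)) cannot combine by function application — type clash.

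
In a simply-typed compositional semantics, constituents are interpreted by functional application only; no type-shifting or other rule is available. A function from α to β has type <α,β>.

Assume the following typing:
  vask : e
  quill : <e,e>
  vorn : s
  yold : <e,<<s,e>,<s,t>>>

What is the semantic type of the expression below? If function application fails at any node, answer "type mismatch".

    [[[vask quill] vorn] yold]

type mismatch

[vask quill]: <e,e> applied to e yields e.
At [[vask quill] vorn]: neither e nor s can take the other as argument; the node is ill-typed.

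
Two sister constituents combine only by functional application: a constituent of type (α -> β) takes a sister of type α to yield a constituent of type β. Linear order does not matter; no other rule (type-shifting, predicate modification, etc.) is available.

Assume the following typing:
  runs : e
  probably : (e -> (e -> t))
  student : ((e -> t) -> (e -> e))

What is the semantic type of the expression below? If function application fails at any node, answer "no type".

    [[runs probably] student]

(e -> e)

[runs probably]: (e -> (e -> t)) applied to e yields (e -> t).
[[runs probably] student]: ((e -> t) -> (e -> e)) applied to (e -> t) yields (e -> e).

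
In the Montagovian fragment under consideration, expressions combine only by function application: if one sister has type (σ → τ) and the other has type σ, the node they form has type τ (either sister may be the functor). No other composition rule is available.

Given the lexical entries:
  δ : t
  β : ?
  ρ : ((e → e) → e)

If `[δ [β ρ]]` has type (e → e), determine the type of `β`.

(((e → e) → e) → (t → (e → e)))

For [δ [β ρ]] to have type (e → e) with δ of type t, [β ρ] must be the function: [β ρ] : (t → (e → e)).
For [β ρ] to have type (t → (e → e)) with ρ of type ((e → e) → e), β must be the function: β : (((e → e) → e) → (t → (e → e))).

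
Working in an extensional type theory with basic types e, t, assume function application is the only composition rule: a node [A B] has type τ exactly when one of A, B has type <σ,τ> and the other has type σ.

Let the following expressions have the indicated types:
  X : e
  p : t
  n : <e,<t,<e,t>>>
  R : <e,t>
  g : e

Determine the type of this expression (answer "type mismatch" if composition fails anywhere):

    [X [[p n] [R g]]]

At [p n]: neither t nor <e,<t,<e,t>>> can take the other as argument; the node is ill-typed.

type mismatch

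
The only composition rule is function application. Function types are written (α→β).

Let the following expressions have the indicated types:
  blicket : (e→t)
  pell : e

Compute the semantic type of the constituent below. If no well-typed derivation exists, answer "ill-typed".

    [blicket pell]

t

[blicket pell]: functor blicket : (e→t), argument pell : e; result t.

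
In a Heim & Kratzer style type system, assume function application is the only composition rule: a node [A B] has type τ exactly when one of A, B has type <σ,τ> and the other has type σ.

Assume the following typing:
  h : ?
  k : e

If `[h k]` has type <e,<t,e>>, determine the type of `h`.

[h k] must have type <e,<t,e>>. The sister k has type e; that is not a function onto <e,<t,e>>, so h must be the functor, of type <e,<e,<t,e>>>.

<e,<e,<t,e>>>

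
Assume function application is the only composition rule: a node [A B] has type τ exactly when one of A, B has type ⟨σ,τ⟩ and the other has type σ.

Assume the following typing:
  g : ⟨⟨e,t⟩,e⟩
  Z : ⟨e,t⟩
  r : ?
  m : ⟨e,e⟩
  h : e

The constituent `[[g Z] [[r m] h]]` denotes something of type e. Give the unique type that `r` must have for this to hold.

For [[g Z] [[r m] h]] to have type e with [g Z] of type e, [[r m] h] must be the function: [[r m] h] : ⟨e,e⟩.
For [[r m] h] to have type ⟨e,e⟩ with h of type e, [r m] must be the function: [r m] : ⟨e,⟨e,e⟩⟩.
For [r m] to have type ⟨e,⟨e,e⟩⟩ with m of type ⟨e,e⟩, r must be the function: r : ⟨⟨e,e⟩,⟨e,⟨e,e⟩⟩⟩.

⟨⟨e,e⟩,⟨e,⟨e,e⟩⟩⟩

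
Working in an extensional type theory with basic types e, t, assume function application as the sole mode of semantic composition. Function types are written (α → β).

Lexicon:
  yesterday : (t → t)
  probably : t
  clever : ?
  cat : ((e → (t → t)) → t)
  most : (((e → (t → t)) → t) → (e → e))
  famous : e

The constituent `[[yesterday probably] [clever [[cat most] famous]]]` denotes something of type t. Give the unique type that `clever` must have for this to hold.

[[yesterday probably] [clever [[cat most] famous]]] must have type t. The sister [yesterday probably] has type t; that is not a function onto t, so [clever [[cat most] famous]] must be the functor, of type (t → t).
[clever [[cat most] famous]] must have type (t → t). The sister [[cat most] famous] has type e; that is not a function onto (t → t), so clever must be the functor, of type (e → (t → t)).

(e → (t → t))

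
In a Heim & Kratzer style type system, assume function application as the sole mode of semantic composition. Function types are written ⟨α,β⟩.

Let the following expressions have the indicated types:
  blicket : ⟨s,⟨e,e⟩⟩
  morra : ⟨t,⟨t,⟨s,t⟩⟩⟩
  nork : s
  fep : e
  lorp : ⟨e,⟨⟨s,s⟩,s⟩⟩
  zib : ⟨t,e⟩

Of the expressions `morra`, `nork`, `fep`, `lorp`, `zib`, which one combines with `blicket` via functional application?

morra : ⟨t,⟨t,⟨s,t⟩⟩⟩ — blicket needs s; morra needs t; neither fits.
nork — combines: blicket : ⟨s,⟨e,e⟩⟩ takes nork : s as argument, giving ⟨e,e⟩.
fep : e — blicket needs s; fep needs nothing (atomic); neither fits.
lorp : ⟨e,⟨⟨s,s⟩,s⟩⟩ — blicket needs s; lorp needs e; neither fits.
zib : ⟨t,e⟩ — blicket needs s; zib needs t; neither fits.

nork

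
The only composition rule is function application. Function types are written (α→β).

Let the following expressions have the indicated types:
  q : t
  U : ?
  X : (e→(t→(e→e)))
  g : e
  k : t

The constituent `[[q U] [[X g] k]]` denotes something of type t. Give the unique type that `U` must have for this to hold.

(t→((e→e)→t))

For [[q U] [[X g] k]] to have type t with [[X g] k] of type (e→e), [q U] must be the function: [q U] : ((e→e)→t).
For [q U] to have type ((e→e)→t) with q of type t, U must be the function: U : (t→((e→e)→t)).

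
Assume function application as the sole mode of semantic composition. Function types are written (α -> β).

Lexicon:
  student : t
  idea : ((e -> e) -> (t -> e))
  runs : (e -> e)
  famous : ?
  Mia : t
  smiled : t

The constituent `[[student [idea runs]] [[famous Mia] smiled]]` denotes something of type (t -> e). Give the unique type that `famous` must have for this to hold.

For [[student [idea runs]] [[famous Mia] smiled]] to have type (t -> e) with [student [idea runs]] of type e, [[famous Mia] smiled] must be the function: [[famous Mia] smiled] : (e -> (t -> e)).
For [[famous Mia] smiled] to have type (e -> (t -> e)) with smiled of type t, [famous Mia] must be the function: [famous Mia] : (t -> (e -> (t -> e))).
For [famous Mia] to have type (t -> (e -> (t -> e))) with Mia of type t, famous must be the function: famous : (t -> (t -> (e -> (t -> e)))).

(t -> (t -> (e -> (t -> e))))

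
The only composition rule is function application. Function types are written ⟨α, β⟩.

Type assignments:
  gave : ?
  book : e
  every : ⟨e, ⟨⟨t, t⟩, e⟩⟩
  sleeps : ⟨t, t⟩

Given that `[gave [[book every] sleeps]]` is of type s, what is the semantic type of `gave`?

⟨e, s⟩

[gave [[book every] sleeps]] is required to be s. [[book every] sleeps] : e cannot yield s as functor, so gave : ⟨e, s⟩.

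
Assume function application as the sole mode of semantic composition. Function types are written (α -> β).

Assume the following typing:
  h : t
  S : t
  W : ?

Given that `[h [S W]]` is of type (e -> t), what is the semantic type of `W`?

(t -> (t -> (e -> t)))

For [h [S W]] to have type (e -> t) with h of type t, [S W] must be the function: [S W] : (t -> (e -> t)).
For [S W] to have type (t -> (e -> t)) with S of type t, W must be the function: W : (t -> (t -> (e -> t))).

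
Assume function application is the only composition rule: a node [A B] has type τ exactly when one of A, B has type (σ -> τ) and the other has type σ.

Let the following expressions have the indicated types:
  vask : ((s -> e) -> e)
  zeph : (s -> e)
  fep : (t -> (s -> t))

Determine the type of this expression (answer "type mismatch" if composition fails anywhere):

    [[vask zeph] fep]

[vask zeph]: vask is ((s -> e) -> e), zeph is (s -> e); result e.
At [[vask zeph] fep]: neither e nor (t -> (s -> t)) can take the other as argument; the node is ill-typed.

type mismatch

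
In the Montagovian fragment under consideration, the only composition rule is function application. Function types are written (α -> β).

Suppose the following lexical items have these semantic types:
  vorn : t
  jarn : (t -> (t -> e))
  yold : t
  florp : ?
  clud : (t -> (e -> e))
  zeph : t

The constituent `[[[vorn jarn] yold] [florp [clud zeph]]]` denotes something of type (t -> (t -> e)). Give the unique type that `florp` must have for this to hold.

At [[[vorn jarn] yold] [florp [clud zeph]]] (required: (t -> (t -> e))): [[vorn jarn] yold] is e, which is not a function with range (t -> (t -> e)); hence [florp [clud zeph]] is the functor — type (e -> (t -> (t -> e))).
At [florp [clud zeph]] (required: (e -> (t -> (t -> e)))): [clud zeph] is (e -> e), which is not a function with range (e -> (t -> (t -> e))); hence florp is the functor — type ((e -> e) -> (e -> (t -> (t -> e)))).

((e -> e) -> (e -> (t -> (t -> e))))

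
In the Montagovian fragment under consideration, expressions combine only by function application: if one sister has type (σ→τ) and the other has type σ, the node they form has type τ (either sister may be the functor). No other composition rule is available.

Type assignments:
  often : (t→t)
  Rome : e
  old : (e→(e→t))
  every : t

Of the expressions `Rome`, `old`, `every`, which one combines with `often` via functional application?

every

Rome : e — often needs t; Rome needs nothing (atomic); neither fits.
old : (e→(e→t)) — often needs t; old needs e; neither fits.
every — combines: often : (t→t) takes every : t as argument, giving t.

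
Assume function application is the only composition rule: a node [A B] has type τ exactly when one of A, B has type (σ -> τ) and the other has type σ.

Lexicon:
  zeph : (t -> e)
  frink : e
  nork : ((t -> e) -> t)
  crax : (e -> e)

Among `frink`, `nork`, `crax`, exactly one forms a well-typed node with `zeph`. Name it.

frink : e — does not combine with zeph.
nork — combines: nork : ((t -> e) -> t) takes zeph : (t -> e) as argument, giving t.
crax : (e -> e) — does not combine with zeph.

nork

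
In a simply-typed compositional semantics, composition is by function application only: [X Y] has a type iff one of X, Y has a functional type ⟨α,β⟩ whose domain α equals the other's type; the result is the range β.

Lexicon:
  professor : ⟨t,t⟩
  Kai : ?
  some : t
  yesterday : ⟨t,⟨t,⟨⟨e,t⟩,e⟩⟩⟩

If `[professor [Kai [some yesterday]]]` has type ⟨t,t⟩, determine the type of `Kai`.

At [professor [Kai [some yesterday]]] (required: ⟨t,t⟩): professor is ⟨t,t⟩, which is not a function with range ⟨t,t⟩; hence [Kai [some yesterday]] is the functor — type ⟨⟨t,t⟩,⟨t,t⟩⟩.
At [Kai [some yesterday]] (required: ⟨⟨t,t⟩,⟨t,t⟩⟩): [some yesterday] is ⟨t,⟨⟨e,t⟩,e⟩⟩, which is not a function with range ⟨⟨t,t⟩,⟨t,t⟩⟩; hence Kai is the functor — type ⟨⟨t,⟨⟨e,t⟩,e⟩⟩,⟨⟨t,t⟩,⟨t,t⟩⟩⟩.

⟨⟨t,⟨⟨e,t⟩,e⟩⟩,⟨⟨t,t⟩,⟨t,t⟩⟩⟩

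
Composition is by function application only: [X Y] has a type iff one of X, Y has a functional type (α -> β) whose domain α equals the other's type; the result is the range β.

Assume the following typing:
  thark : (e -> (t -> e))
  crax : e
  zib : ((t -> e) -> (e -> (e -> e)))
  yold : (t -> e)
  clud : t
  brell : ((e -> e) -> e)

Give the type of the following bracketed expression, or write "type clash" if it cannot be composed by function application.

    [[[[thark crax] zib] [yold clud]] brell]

[thark crax]: functor thark : (e -> (t -> e)), argument crax : e; result (t -> e).
[[thark crax] zib]: functor zib : ((t -> e) -> (e -> (e -> e))), argument [thark crax] : (t -> e); result (e -> (e -> e)).
[yold clud]: functor yold : (t -> e), argument clud : t; result e.
[[[thark crax] zib] [yold clud]]: functor [[thark crax] zib] : (e -> (e -> e)), argument [yold clud] : e; result (e -> e).
[[[[thark crax] zib] [yold clud]] brell]: functor brell : ((e -> e) -> e), argument [[[thark crax] zib] [yold clud]] : (e -> e); result e.

e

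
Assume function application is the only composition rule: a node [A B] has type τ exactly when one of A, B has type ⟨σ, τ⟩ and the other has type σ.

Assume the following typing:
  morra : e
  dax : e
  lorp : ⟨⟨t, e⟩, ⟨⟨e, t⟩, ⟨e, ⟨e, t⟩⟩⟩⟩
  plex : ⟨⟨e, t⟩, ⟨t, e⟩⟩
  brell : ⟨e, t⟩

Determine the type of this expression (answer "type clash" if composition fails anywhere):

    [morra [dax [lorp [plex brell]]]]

At [plex brell], plex : ⟨⟨e, t⟩, ⟨t, e⟩⟩ takes brell : ⟨e, t⟩, giving ⟨t, e⟩.
At [lorp [plex brell]], lorp : ⟨⟨t, e⟩, ⟨⟨e, t⟩, ⟨e, ⟨e, t⟩⟩⟩⟩ takes [plex brell] : ⟨t, e⟩, giving ⟨⟨e, t⟩, ⟨e, ⟨e, t⟩⟩⟩.
[dax [lorp [plex brell]]]: e and ⟨⟨e, t⟩, ⟨e, ⟨e, t⟩⟩⟩ cannot combine by function application — type clash.

type clash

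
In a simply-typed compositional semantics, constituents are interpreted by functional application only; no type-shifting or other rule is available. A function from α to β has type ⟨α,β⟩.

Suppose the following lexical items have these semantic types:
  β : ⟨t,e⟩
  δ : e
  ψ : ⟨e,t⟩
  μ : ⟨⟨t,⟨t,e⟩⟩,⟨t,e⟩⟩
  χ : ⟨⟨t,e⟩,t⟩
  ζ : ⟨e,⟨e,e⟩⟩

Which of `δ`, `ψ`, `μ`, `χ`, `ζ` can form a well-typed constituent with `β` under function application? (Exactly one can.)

δ : e — does not combine with β.
ψ : ⟨e,t⟩ — does not combine with β.
μ : ⟨⟨t,⟨t,e⟩⟩,⟨t,e⟩⟩ — does not combine with β.
χ — combines: χ : ⟨⟨t,e⟩,t⟩ takes β : ⟨t,e⟩ as argument, giving t.
ζ : ⟨e,⟨e,e⟩⟩ — does not combine with β.

χ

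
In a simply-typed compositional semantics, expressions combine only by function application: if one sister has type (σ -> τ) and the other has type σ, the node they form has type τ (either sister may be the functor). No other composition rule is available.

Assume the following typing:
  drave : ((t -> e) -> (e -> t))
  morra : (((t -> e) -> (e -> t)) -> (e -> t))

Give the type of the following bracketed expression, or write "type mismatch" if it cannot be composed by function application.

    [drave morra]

[drave morra]: functor morra : (((t -> e) -> (e -> t)) -> (e -> t)), argument drave : ((t -> e) -> (e -> t)); result (e -> t).

(e -> t)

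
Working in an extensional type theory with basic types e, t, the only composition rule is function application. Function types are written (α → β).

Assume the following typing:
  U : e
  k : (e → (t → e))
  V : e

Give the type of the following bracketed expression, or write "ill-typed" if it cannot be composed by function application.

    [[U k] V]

[U k]: k is (e → (t → e)), U is e; result (t → e).
[[U k] V]: (t → e) with e — neither is a function whose domain matches the other; composition fails here.

ill-typed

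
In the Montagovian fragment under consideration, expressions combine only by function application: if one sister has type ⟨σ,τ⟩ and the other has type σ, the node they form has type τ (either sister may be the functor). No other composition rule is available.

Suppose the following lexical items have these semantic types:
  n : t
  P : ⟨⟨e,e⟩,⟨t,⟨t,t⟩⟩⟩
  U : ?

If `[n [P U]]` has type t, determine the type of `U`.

At [n [P U]] (required: t): n is t, which is not a function with range t; hence [P U] is the functor — type ⟨t,t⟩.
At [P U] (required: ⟨t,t⟩): P is ⟨⟨e,e⟩,⟨t,⟨t,t⟩⟩⟩, which is not a function with range ⟨t,t⟩; hence U is the functor — type ⟨⟨⟨e,e⟩,⟨t,⟨t,t⟩⟩⟩,⟨t,t⟩⟩.

⟨⟨⟨e,e⟩,⟨t,⟨t,t⟩⟩⟩,⟨t,t⟩⟩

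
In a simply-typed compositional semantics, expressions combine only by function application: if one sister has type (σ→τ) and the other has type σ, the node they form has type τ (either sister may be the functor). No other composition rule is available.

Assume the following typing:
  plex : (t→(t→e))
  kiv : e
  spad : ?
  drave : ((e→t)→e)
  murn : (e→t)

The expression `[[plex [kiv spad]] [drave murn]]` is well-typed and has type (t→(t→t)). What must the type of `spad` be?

(e→((t→(t→e))→(e→(t→(t→t)))))

For [[plex [kiv spad]] [drave murn]] to have type (t→(t→t)) with [drave murn] of type e, [plex [kiv spad]] must be the function: [plex [kiv spad]] : (e→(t→(t→t))).
For [plex [kiv spad]] to have type (e→(t→(t→t))) with plex of type (t→(t→e)), [kiv spad] must be the function: [kiv spad] : ((t→(t→e))→(e→(t→(t→t)))).
For [kiv spad] to have type ((t→(t→e))→(e→(t→(t→t)))) with kiv of type e, spad must be the function: spad : (e→((t→(t→e))→(e→(t→(t→t))))).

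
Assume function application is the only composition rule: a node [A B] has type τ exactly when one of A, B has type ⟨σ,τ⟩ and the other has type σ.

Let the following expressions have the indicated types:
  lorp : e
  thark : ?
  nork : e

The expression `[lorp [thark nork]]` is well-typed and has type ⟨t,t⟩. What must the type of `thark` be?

[lorp [thark nork]] must have type ⟨t,t⟩. The sister lorp has type e; that is not a function onto ⟨t,t⟩, so [thark nork] must be the functor, of type ⟨e,⟨t,t⟩⟩.
[thark nork] must have type ⟨e,⟨t,t⟩⟩. The sister nork has type e; that is not a function onto ⟨e,⟨t,t⟩⟩, so thark must be the functor, of type ⟨e,⟨e,⟨t,t⟩⟩⟩.

⟨e,⟨e,⟨t,t⟩⟩⟩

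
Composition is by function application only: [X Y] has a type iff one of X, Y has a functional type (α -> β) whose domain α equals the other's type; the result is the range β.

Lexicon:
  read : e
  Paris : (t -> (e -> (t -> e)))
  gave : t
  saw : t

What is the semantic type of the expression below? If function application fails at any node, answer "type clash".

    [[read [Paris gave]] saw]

[Paris gave]: Paris is (t -> (e -> (t -> e))), gave is t; result (e -> (t -> e)).
[read [Paris gave]]: [Paris gave] is (e -> (t -> e)), read is e; result (t -> e).
[[read [Paris gave]] saw]: [read [Paris gave]] is (t -> e), saw is t; result e.

e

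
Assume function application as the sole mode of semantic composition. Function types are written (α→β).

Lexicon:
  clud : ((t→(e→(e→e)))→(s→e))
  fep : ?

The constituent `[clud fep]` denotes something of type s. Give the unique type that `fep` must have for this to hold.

(((t→(e→(e→e)))→(s→e))→s)

[clud fep] is required to be s. clud : ((t→(e→(e→e)))→(s→e)) cannot yield s as functor, so fep : (((t→(e→(e→e)))→(s→e))→s).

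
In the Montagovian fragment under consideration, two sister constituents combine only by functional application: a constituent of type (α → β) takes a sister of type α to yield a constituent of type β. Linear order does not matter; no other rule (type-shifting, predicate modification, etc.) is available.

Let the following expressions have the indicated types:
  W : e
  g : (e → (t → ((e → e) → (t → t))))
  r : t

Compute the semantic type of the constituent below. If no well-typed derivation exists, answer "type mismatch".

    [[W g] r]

At [W g], g : (e → (t → ((e → e) → (t → t)))) takes W : e, giving (t → ((e → e) → (t → t))).
At [[W g] r], [W g] : (t → ((e → e) → (t → t))) takes r : t, giving ((e → e) → (t → t)).

((e → e) → (t → t))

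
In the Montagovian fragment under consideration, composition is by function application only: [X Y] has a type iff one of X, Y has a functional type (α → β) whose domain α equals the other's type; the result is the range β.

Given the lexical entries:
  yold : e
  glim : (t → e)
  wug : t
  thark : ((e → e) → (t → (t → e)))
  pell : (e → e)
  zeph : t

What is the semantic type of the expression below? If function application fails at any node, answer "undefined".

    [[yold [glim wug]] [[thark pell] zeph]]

[glim wug]: glim is (t → e), wug is t; result e.
[yold [glim wug]]: e with e — neither is a function whose domain matches the other; composition fails here.

undefined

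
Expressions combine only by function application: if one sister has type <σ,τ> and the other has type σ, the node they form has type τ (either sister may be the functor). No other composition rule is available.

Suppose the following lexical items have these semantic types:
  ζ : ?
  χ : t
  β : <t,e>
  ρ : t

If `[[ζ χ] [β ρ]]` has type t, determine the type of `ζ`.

<t,<e,t>>

For [[ζ χ] [β ρ]] to have type t with [β ρ] of type e, [ζ χ] must be the function: [ζ χ] : <e,t>.
For [ζ χ] to have type <e,t> with χ of type t, ζ must be the function: ζ : <t,<e,t>>.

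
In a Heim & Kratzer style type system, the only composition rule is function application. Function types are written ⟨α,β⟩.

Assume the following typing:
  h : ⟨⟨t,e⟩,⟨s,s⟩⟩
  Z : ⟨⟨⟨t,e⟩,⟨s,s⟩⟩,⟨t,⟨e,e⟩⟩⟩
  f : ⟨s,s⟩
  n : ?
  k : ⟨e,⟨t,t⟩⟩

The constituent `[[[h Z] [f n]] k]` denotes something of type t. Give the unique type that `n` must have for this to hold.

⟨⟨s,s⟩,⟨⟨t,⟨e,e⟩⟩,⟨⟨e,⟨t,t⟩⟩,t⟩⟩⟩

At [[[h Z] [f n]] k] (required: t): k is ⟨e,⟨t,t⟩⟩, which is not a function with range t; hence [[h Z] [f n]] is the functor — type ⟨⟨e,⟨t,t⟩⟩,t⟩.
At [[h Z] [f n]] (required: ⟨⟨e,⟨t,t⟩⟩,t⟩): [h Z] is ⟨t,⟨e,e⟩⟩, which is not a function with range ⟨⟨e,⟨t,t⟩⟩,t⟩; hence [f n] is the functor — type ⟨⟨t,⟨e,e⟩⟩,⟨⟨e,⟨t,t⟩⟩,t⟩⟩.
At [f n] (required: ⟨⟨t,⟨e,e⟩⟩,⟨⟨e,⟨t,t⟩⟩,t⟩⟩): f is ⟨s,s⟩, which is not a function with range ⟨⟨t,⟨e,e⟩⟩,⟨⟨e,⟨t,t⟩⟩,t⟩⟩; hence n is the functor — type ⟨⟨s,s⟩,⟨⟨t,⟨e,e⟩⟩,⟨⟨e,⟨t,t⟩⟩,t⟩⟩⟩.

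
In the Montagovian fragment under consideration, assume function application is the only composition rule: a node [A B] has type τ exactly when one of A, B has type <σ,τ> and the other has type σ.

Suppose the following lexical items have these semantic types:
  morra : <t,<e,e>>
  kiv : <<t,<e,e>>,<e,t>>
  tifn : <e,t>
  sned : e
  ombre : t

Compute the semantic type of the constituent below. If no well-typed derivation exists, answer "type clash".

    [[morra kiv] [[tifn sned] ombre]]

type clash

At [morra kiv], kiv : <<t,<e,e>>,<e,t>> takes morra : <t,<e,e>>, giving <e,t>.
At [tifn sned], tifn : <e,t> takes sned : e, giving t.
At [[tifn sned] ombre]: neither t nor t can take the other as argument; the node is ill-typed.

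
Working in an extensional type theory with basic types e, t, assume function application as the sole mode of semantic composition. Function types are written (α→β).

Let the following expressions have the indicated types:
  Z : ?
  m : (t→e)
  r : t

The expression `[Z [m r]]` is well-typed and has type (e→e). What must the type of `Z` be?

[Z [m r]] is required to be (e→e). [m r] : e cannot yield (e→e) as functor, so Z : (e→(e→e)).

(e→(e→e))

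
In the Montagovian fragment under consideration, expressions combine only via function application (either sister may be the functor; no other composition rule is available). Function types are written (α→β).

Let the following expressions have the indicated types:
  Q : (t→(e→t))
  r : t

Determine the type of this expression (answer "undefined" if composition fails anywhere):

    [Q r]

(e→t)

[Q r]: Q is (t→(e→t)), r is t; result (e→t).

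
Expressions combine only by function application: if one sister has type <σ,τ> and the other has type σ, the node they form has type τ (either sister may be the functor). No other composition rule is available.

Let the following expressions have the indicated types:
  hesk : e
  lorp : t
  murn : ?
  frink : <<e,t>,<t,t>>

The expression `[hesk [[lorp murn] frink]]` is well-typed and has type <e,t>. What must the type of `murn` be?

<t,<<<e,t>,<t,t>>,<e,<e,t>>>>

For [hesk [[lorp murn] frink]] to have type <e,t> with hesk of type e, [[lorp murn] frink] must be the function: [[lorp murn] frink] : <e,<e,t>>.
For [[lorp murn] frink] to have type <e,<e,t>> with frink of type <<e,t>,<t,t>>, [lorp murn] must be the function: [lorp murn] : <<<e,t>,<t,t>>,<e,<e,t>>>.
For [lorp murn] to have type <<<e,t>,<t,t>>,<e,<e,t>>> with lorp of type t, murn must be the function: murn : <t,<<<e,t>,<t,t>>,<e,<e,t>>>>.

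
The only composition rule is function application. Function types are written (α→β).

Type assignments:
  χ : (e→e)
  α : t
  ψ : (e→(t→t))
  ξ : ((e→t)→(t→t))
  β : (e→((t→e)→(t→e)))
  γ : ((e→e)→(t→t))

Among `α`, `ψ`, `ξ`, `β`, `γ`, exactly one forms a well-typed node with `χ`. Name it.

γ

α : t — does not combine with χ.
ψ : (e→(t→t)) — does not combine with χ.
ξ : ((e→t)→(t→t)) — does not combine with χ.
β : (e→((t→e)→(t→e))) — does not combine with χ.
γ — combines: γ : ((e→e)→(t→t)) takes χ : (e→e) as argument, giving (t→t).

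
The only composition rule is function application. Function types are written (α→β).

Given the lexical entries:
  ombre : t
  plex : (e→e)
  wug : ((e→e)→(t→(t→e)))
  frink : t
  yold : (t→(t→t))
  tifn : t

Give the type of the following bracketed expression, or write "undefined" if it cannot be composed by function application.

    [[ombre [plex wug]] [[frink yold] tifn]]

[plex wug]: wug is ((e→e)→(t→(t→e))), plex is (e→e); result (t→(t→e)).
[ombre [plex wug]]: [plex wug] is (t→(t→e)), ombre is t; result (t→e).
[frink yold]: yold is (t→(t→t)), frink is t; result (t→t).
[[frink yold] tifn]: [frink yold] is (t→t), tifn is t; result t.
[[ombre [plex wug]] [[frink yold] tifn]]: [ombre [plex wug]] is (t→e), [[frink yold] tifn] is t; result e.

e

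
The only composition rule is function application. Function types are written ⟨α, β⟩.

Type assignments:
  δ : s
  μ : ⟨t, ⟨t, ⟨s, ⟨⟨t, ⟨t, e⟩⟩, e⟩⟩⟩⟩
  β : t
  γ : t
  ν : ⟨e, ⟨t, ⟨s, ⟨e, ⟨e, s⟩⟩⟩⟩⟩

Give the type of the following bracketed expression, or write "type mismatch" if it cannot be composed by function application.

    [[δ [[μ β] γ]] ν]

type mismatch

[μ β]: functor μ : ⟨t, ⟨t, ⟨s, ⟨⟨t, ⟨t, e⟩⟩, e⟩⟩⟩⟩, argument β : t; result ⟨t, ⟨s, ⟨⟨t, ⟨t, e⟩⟩, e⟩⟩⟩.
[[μ β] γ]: functor [μ β] : ⟨t, ⟨s, ⟨⟨t, ⟨t, e⟩⟩, e⟩⟩⟩, argument γ : t; result ⟨s, ⟨⟨t, ⟨t, e⟩⟩, e⟩⟩.
[δ [[μ β] γ]]: functor [[μ β] γ] : ⟨s, ⟨⟨t, ⟨t, e⟩⟩, e⟩⟩, argument δ : s; result ⟨⟨t, ⟨t, e⟩⟩, e⟩.
At [[δ [[μ β] γ]] ν]: neither ⟨⟨t, ⟨t, e⟩⟩, e⟩ nor ⟨e, ⟨t, ⟨s, ⟨e, ⟨e, s⟩⟩⟩⟩⟩ can take the other as argument; the node is ill-typed.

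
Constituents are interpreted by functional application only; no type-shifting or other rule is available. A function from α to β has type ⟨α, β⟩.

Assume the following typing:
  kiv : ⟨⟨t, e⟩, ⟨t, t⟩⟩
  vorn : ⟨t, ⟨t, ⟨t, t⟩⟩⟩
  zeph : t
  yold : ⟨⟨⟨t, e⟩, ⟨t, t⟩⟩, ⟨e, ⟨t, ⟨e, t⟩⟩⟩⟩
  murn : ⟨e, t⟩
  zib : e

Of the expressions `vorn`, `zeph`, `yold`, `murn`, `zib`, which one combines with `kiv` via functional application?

yold

vorn : ⟨t, ⟨t, ⟨t, t⟩⟩⟩ — does not combine with kiv.
zeph : t — does not combine with kiv.
yold — combines: yold : ⟨⟨⟨t, e⟩, ⟨t, t⟩⟩, ⟨e, ⟨t, ⟨e, t⟩⟩⟩⟩ takes kiv : ⟨⟨t, e⟩, ⟨t, t⟩⟩ as argument, giving ⟨e, ⟨t, ⟨e, t⟩⟩⟩.
murn : ⟨e, t⟩ — does not combine with kiv.
zib : e — does not combine with kiv.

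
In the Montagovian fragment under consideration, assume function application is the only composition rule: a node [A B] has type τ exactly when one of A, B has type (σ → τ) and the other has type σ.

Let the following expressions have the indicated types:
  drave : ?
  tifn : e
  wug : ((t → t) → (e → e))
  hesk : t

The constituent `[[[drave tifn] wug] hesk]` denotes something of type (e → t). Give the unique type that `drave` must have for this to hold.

(e → (((t → t) → (e → e)) → (t → (e → t))))

[[[drave tifn] wug] hesk] is required to be (e → t). hesk : t cannot yield (e → t) as functor, so [[drave tifn] wug] : (t → (e → t)).
[[drave tifn] wug] is required to be (t → (e → t)). wug : ((t → t) → (e → e)) cannot yield (t → (e → t)) as functor, so [drave tifn] : (((t → t) → (e → e)) → (t → (e → t))).
[drave tifn] is required to be (((t → t) → (e → e)) → (t → (e → t))). tifn : e cannot yield (((t → t) → (e → e)) → (t → (e → t))) as functor, so drave : (e → (((t → t) → (e → e)) → (t → (e → t)))).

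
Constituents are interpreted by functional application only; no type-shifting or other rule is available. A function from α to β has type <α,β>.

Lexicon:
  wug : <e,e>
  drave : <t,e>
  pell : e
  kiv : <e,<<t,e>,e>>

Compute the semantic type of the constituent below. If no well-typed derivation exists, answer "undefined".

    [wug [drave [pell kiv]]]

e

[pell kiv] — kiv of type <e,<<t,e>,e>> combines with pell of type e: type <<t,e>,e>.
[drave [pell kiv]] — [pell kiv] of type <<t,e>,e> combines with drave of type <t,e>: type e.
[wug [drave [pell kiv]]] — wug of type <e,e> combines with [drave [pell kiv]] of type e: type e.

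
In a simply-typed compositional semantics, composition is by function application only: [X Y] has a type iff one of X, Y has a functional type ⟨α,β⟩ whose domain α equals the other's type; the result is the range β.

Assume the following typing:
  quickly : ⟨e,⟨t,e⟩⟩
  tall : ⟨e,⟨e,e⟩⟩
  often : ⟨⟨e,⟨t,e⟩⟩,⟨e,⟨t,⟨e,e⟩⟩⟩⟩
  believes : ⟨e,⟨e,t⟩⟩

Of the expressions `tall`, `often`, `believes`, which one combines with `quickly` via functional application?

tall : ⟨e,⟨e,e⟩⟩ — neither side's domain matches the other.
often — combines: often : ⟨⟨e,⟨t,e⟩⟩,⟨e,⟨t,⟨e,e⟩⟩⟩⟩ takes quickly : ⟨e,⟨t,e⟩⟩ as argument, giving ⟨e,⟨t,⟨e,e⟩⟩⟩.
believes : ⟨e,⟨e,t⟩⟩ — neither side's domain matches the other.

often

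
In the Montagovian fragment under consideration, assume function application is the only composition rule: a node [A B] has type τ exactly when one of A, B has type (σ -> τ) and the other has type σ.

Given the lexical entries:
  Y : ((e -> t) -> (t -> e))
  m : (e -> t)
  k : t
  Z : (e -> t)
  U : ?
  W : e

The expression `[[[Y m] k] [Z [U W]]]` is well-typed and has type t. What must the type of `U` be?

For [[[Y m] k] [Z [U W]]] to have type t with [[Y m] k] of type e, [Z [U W]] must be the function: [Z [U W]] : (e -> t).
For [Z [U W]] to have type (e -> t) with Z of type (e -> t), [U W] must be the function: [U W] : ((e -> t) -> (e -> t)).
For [U W] to have type ((e -> t) -> (e -> t)) with W of type e, U must be the function: U : (e -> ((e -> t) -> (e -> t))).

(e -> ((e -> t) -> (e -> t)))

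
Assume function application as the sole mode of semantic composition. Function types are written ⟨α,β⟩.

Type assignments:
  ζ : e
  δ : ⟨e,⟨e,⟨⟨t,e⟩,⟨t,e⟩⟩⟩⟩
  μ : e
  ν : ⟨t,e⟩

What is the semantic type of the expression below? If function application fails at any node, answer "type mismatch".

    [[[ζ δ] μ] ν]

⟨t,e⟩

[ζ δ] — δ of type ⟨e,⟨e,⟨⟨t,e⟩,⟨t,e⟩⟩⟩⟩ combines with ζ of type e: type ⟨e,⟨⟨t,e⟩,⟨t,e⟩⟩⟩.
[[ζ δ] μ] — [ζ δ] of type ⟨e,⟨⟨t,e⟩,⟨t,e⟩⟩⟩ combines with μ of type e: type ⟨⟨t,e⟩,⟨t,e⟩⟩.
[[[ζ δ] μ] ν] — [[ζ δ] μ] of type ⟨⟨t,e⟩,⟨t,e⟩⟩ combines with ν of type ⟨t,e⟩: type ⟨t,e⟩.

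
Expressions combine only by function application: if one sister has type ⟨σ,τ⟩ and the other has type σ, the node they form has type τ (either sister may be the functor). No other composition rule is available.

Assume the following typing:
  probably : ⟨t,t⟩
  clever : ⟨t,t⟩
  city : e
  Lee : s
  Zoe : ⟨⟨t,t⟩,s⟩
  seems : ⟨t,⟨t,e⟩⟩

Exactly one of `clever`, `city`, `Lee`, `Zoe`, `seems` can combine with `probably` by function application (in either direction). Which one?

Zoe

clever : ⟨t,t⟩ — neither side's domain matches the other.
city : e — neither side's domain matches the other.
Lee : s — neither side's domain matches the other.
Zoe — combines: Zoe : ⟨⟨t,t⟩,s⟩ takes probably : ⟨t,t⟩ as argument, giving s.
seems : ⟨t,⟨t,e⟩⟩ — neither side's domain matches the other.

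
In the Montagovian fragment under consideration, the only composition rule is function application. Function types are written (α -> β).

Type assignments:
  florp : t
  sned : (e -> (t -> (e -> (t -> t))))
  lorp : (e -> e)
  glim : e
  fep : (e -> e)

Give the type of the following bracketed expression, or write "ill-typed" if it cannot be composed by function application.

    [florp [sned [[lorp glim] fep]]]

(e -> (t -> t))

[lorp glim] — lorp of type (e -> e) combines with glim of type e: type e.
[[lorp glim] fep] — fep of type (e -> e) combines with [lorp glim] of type e: type e.
[sned [[lorp glim] fep]] — sned of type (e -> (t -> (e -> (t -> t)))) combines with [[lorp glim] fep] of type e: type (t -> (e -> (t -> t))).
[florp [sned [[lorp glim] fep]]] — [sned [[lorp glim] fep]] of type (t -> (e -> (t -> t))) combines with florp of type t: type (e -> (t -> t)).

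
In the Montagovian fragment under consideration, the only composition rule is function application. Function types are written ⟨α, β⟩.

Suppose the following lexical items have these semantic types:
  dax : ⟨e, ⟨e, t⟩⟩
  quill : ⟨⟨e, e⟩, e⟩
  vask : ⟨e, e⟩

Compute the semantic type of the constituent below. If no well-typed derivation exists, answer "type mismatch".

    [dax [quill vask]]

[quill vask]: functor quill : ⟨⟨e, e⟩, e⟩, argument vask : ⟨e, e⟩; result e.
[dax [quill vask]]: functor dax : ⟨e, ⟨e, t⟩⟩, argument [quill vask] : e; result ⟨e, t⟩.

⟨e, t⟩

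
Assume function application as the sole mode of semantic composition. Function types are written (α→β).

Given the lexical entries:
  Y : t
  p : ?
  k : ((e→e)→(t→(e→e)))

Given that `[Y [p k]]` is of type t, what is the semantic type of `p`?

(((e→e)→(t→(e→e)))→(t→t))

[Y [p k]] must have type t. The sister Y has type t; that is not a function onto t, so [p k] must be the functor, of type (t→t).
[p k] must have type (t→t). The sister k has type ((e→e)→(t→(e→e))); that is not a function onto (t→t), so p must be the functor, of type (((e→e)→(t→(e→e)))→(t→t)).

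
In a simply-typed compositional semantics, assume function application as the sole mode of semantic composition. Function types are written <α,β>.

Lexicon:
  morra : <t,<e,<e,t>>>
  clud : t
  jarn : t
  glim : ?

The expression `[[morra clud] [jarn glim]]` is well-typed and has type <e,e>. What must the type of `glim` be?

[[morra clud] [jarn glim]] is required to be <e,e>. [morra clud] : <e,<e,t>> cannot yield <e,e> as functor, so [jarn glim] : <<e,<e,t>>,<e,e>>.
[jarn glim] is required to be <<e,<e,t>>,<e,e>>. jarn : t cannot yield <<e,<e,t>>,<e,e>> as functor, so glim : <t,<<e,<e,t>>,<e,e>>>.

<t,<<e,<e,t>>,<e,e>>>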